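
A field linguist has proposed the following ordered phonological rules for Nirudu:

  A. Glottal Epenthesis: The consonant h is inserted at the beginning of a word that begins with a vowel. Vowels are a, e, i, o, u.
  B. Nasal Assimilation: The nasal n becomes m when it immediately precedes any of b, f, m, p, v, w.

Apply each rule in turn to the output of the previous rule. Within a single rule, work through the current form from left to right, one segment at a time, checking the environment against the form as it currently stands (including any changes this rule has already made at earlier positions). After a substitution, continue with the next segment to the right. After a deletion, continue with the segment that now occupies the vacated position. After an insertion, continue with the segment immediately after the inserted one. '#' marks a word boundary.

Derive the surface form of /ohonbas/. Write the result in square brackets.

[hohombas]

A Glottal Epenthesis: [ohonbas] → [hohonbas]
B Nasal Assimilation: [hohonbas] → [hohombas]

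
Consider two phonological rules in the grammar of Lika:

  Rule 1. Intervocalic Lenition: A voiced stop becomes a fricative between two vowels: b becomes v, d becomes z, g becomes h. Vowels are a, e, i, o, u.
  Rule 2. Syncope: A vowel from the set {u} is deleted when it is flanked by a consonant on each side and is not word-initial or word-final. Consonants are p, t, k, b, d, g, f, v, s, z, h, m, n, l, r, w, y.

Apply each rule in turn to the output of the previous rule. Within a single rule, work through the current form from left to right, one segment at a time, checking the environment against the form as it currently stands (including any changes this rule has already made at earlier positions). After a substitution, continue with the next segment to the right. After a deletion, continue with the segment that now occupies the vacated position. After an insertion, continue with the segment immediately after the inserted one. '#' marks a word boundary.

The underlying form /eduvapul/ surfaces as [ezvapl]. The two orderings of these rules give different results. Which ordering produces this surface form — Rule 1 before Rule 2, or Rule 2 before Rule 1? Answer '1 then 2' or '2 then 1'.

Order 1 then 2:
  1 Intervocalic Lenition: [eduvapul] → [ezuvapul]
  2 Syncope: [ezuvapul] → [ezvapl]
  result: [ezvapl]
Order 2 then 1:
  2 Syncope: [eduvapul] → [edvapl]
  1 Intervocalic Lenition: no change — [edvapl]
  result: [edvapl]

1 then 2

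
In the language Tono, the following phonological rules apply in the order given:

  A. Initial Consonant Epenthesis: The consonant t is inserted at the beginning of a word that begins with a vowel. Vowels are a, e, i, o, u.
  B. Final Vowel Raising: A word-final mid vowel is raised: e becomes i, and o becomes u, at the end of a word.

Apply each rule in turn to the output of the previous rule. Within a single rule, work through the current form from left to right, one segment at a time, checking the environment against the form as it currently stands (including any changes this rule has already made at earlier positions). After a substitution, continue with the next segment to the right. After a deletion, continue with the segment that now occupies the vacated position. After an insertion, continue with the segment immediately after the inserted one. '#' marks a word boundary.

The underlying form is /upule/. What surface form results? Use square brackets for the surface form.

[tupuli]

A Initial Consonant Epenthesis: [upule] → [tupule]
B Final Vowel Raising: [tupule] → [tupuli]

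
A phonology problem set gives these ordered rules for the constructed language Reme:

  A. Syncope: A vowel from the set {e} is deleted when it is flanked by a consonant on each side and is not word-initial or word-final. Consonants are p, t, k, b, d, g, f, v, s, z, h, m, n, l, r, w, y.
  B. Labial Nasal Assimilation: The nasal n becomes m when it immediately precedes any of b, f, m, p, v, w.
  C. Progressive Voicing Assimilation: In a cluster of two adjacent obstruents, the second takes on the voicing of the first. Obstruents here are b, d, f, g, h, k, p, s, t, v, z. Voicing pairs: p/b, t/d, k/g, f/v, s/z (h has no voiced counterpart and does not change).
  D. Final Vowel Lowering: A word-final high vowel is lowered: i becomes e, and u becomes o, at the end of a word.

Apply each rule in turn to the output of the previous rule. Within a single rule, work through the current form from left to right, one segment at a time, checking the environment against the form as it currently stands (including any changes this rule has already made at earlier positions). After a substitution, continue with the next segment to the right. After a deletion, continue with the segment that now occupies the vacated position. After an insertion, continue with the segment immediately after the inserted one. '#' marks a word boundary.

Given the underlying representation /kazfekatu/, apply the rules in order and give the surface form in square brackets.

[kazvgato]

A Syncope: [kazfekatu] → [kazfkatu]
B Labial Nasal Assimilation: no change — [kazfkatu]
C Progressive Voicing Assimilation: [kazfkatu] → [kazvgatu]
D Final Vowel Lowering: [kazvgatu] → [kazvgato]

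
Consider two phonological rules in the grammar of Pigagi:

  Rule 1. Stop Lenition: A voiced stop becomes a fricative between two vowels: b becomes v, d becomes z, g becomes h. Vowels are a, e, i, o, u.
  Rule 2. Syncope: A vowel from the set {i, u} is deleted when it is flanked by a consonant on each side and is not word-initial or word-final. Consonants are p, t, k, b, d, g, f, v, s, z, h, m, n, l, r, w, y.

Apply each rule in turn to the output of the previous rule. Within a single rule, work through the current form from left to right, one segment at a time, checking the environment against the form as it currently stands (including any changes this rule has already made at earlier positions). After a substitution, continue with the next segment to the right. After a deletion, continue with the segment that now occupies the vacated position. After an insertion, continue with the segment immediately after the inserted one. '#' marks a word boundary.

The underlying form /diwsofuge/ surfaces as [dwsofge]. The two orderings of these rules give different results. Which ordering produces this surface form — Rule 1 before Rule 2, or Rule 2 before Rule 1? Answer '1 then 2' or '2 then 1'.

2 then 1

Order 1 then 2:
  1 Stop Lenition: [diwsofuge] → [diwsofuhe]
  2 Syncope: [diwsofuhe] → [dwsofhe]
  result: [dwsofhe]
Order 2 then 1:
  2 Syncope: [diwsofuge] → [dwsofge]
  1 Stop Lenition: no change — [dwsofge]
  result: [dwsofge]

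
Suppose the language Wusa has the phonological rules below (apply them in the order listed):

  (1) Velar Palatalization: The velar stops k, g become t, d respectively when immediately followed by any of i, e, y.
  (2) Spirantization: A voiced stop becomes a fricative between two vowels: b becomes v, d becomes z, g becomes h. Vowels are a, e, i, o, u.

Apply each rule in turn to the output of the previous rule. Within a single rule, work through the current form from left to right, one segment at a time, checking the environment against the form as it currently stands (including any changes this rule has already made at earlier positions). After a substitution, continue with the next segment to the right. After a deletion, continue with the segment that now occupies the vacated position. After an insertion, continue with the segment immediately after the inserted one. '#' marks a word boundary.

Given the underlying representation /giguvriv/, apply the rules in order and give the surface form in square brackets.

[dihuvriv]

(1) Velar Palatalization: [giguvriv] → [diguvriv]
(2) Spirantization: [diguvriv] → [dihuvriv]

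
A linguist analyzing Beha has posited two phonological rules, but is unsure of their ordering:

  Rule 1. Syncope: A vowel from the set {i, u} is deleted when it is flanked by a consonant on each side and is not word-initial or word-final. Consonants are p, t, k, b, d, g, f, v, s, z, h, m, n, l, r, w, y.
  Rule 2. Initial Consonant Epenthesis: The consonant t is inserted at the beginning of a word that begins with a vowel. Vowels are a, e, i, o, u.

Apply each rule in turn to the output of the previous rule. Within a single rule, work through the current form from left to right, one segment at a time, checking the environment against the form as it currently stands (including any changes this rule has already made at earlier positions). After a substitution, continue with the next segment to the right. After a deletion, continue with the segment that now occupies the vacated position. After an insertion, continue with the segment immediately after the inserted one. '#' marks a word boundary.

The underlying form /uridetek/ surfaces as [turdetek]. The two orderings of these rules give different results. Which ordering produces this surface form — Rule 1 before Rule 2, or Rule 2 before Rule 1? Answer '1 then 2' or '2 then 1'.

1 then 2

Order 1 then 2:
  1 Syncope: [uridetek] → [urdetek]
  2 Initial Consonant Epenthesis: [urdetek] → [turdetek]
  result: [turdetek]
Order 2 then 1:
  2 Initial Consonant Epenthesis: [uridetek] → [turidetek]
  1 Syncope: [turidetek] → [trdetek]
  result: [trdetek]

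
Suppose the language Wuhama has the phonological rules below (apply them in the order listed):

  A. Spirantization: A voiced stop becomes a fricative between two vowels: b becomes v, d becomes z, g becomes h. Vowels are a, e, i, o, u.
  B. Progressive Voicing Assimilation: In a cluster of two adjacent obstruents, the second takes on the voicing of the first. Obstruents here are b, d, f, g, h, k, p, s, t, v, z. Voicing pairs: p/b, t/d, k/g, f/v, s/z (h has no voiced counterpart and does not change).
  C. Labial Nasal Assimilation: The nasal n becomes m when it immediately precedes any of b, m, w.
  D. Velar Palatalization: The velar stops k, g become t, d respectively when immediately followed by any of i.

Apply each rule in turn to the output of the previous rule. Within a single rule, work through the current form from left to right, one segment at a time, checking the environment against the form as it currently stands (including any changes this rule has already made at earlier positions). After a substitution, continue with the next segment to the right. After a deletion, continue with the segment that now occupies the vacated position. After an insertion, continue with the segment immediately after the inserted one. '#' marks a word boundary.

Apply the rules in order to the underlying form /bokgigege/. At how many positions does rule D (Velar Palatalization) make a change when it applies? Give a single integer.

A Spirantization: [bokgigege] → [bokgihehe]
B Progressive Voicing Assimilation: [bokgihehe] → [bokkihehe]
C Labial Nasal Assimilation: no change — [bokkihehe]
D Velar Palatalization: [bokkihehe] → [boktihehe]
Rule D changed 1 position(s).

1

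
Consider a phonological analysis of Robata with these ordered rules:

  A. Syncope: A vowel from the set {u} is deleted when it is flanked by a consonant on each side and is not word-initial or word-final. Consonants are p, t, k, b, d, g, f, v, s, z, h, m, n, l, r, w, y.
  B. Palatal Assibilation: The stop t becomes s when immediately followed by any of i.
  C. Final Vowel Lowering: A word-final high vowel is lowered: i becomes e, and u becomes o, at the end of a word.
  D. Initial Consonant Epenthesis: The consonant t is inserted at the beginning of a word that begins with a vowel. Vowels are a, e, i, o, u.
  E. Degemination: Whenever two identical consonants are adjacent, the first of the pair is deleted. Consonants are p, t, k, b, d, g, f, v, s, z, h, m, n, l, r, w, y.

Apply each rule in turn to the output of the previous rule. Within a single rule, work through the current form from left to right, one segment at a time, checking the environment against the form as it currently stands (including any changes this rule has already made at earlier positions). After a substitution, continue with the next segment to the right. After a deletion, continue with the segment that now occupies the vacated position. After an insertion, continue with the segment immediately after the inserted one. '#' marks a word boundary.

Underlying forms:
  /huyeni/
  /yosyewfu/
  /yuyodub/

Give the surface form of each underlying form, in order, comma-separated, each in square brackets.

[hyene], [yosyewfo], [yodb]

/huyeni/:
  A Syncope: [huyeni] → [hyeni]
  B Palatal Assibilation: no change — [hyeni]
  C Final Vowel Lowering: [hyeni] → [hyene]
  D Initial Consonant Epenthesis: no change — [hyene]
  E Degemination: no change — [hyene]
/yosyewfu/:
  A Syncope: no change — [yosyewfu]
  B Palatal Assibilation: no change — [yosyewfu]
  C Final Vowel Lowering: [yosyewfu] → [yosyewfo]
  D Initial Consonant Epenthesis: no change — [yosyewfo]
  E Degemination: no change — [yosyewfo]
/yuyodub/:
  A Syncope: [yuyodub] → [yyodb]
  B Palatal Assibilation: no change — [yyodb]
  C Final Vowel Lowering: no change — [yyodb]
  D Initial Consonant Epenthesis: no change — [yyodb]
  E Degemination: [yyodb] → [yodb]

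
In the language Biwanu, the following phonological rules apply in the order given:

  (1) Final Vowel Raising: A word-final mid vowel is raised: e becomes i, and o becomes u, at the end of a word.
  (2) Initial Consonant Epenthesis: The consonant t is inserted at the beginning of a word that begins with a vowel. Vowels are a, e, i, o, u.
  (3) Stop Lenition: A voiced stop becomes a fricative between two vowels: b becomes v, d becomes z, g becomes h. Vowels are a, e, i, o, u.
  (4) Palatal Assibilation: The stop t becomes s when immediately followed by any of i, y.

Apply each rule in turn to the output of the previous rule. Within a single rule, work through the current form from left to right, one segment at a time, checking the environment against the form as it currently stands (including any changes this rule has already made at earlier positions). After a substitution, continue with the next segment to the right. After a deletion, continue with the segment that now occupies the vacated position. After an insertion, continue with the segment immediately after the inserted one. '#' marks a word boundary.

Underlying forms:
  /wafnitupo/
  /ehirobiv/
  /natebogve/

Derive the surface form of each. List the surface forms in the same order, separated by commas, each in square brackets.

[wafnitupu], [tehiroviv], [natevogvi]

/wafnitupo/:
  (1) Final Vowel Raising: [wafnitupo] → [wafnitupu]
  (2) Initial Consonant Epenthesis: no change — [wafnitupu]
  (3) Stop Lenition: no change — [wafnitupu]
  (4) Palatal Assibilation: no change — [wafnitupu]
/ehirobiv/:
  (1) Final Vowel Raising: no change — [ehirobiv]
  (2) Initial Consonant Epenthesis: [ehirobiv] → [tehirobiv]
  (3) Stop Lenition: [tehirobiv] → [tehiroviv]
  (4) Palatal Assibilation: no change — [tehiroviv]
/natebogve/:
  (1) Final Vowel Raising: [natebogve] → [natebogvi]
  (2) Initial Consonant Epenthesis: no change — [natebogvi]
  (3) Stop Lenition: [natebogvi] → [natevogvi]
  (4) Palatal Assibilation: no change — [natevogvi]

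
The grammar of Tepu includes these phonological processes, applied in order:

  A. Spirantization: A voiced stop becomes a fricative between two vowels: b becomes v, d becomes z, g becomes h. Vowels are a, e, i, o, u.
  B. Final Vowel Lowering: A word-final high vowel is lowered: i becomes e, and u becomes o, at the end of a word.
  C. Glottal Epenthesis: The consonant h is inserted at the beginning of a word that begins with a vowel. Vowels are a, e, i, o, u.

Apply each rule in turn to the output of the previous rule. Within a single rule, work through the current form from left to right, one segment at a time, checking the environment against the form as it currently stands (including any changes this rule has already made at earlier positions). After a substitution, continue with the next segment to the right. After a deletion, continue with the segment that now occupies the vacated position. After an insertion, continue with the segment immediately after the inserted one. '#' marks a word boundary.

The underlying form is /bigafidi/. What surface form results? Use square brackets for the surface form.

A Spirantization: [bigafidi] → [bihafizi]
B Final Vowel Lowering: [bihafizi] → [bihafize]
C Glottal Epenthesis: no change — [bihafize]

[bihafize]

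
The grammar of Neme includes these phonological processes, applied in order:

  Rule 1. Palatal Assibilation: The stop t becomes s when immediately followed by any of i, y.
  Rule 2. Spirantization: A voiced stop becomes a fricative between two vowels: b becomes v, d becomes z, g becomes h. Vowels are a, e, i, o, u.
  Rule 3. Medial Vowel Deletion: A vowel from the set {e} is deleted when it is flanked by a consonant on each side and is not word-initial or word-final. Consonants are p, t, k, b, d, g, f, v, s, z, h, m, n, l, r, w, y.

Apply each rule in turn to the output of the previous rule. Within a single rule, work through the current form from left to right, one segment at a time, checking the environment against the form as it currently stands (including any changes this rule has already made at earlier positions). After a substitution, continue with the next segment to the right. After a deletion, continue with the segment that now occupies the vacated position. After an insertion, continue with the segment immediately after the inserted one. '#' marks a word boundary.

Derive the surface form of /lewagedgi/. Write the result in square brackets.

[lwahdgi]

Rule 1 Palatal Assibilation: no change — [lewagedgi]
Rule 2 Spirantization: [lewagedgi] → [lewahedgi]
Rule 3 Medial Vowel Deletion: [lewahedgi] → [lwahdgi]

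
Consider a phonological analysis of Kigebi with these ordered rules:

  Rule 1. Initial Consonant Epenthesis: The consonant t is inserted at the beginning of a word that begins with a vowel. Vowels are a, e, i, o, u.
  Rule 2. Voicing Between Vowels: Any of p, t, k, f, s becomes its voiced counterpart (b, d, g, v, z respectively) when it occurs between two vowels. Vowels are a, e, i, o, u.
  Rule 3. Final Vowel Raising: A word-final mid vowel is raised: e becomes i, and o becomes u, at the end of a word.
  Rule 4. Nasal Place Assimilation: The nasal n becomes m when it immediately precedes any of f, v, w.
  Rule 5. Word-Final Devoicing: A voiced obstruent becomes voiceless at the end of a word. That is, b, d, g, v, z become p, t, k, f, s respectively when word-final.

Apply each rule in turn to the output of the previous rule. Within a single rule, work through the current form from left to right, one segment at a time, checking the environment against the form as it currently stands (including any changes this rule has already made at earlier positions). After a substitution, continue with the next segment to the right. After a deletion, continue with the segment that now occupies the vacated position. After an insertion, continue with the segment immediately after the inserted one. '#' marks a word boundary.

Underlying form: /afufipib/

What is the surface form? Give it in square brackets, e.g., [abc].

[tavuvibip]

Rule 1 Initial Consonant Epenthesis: [afufipib] → [tafufipib]
Rule 2 Voicing Between Vowels: [tafufipib] → [tavuvibib]
Rule 3 Final Vowel Raising: no change — [tavuvibib]
Rule 4 Nasal Place Assimilation: no change — [tavuvibib]
Rule 5 Word-Final Devoicing: [tavuvibib] → [tavuvibip]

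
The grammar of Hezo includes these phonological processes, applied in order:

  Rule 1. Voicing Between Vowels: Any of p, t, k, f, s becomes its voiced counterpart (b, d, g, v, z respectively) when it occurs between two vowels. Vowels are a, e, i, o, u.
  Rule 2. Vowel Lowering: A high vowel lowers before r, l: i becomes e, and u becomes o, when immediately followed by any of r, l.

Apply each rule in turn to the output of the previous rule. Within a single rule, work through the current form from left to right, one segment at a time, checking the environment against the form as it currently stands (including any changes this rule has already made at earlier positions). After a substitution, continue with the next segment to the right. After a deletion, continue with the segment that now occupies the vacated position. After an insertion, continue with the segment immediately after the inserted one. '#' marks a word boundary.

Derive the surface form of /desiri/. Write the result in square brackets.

[dezeri]

Rule 1 Voicing Between Vowels: [desiri] → [deziri]
Rule 2 Vowel Lowering: [deziri] → [dezeri]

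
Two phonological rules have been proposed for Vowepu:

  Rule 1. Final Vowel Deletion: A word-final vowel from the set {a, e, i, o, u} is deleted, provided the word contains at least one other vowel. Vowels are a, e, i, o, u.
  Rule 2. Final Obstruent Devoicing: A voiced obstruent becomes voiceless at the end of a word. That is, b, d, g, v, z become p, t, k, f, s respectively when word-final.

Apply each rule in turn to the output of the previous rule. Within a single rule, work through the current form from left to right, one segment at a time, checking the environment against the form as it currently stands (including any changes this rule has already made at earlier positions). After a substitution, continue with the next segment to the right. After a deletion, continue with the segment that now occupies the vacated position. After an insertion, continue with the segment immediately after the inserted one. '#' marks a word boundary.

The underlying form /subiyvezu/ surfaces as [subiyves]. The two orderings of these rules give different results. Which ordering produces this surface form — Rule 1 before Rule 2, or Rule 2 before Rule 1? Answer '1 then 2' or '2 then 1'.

Order 1 then 2:
  1 Final Vowel Deletion: [subiyvezu] → [subiyvez]
  2 Final Obstruent Devoicing: [subiyvez] → [subiyves]
  result: [subiyves]
Order 2 then 1:
  2 Final Obstruent Devoicing: no change — [subiyvezu]
  1 Final Vowel Deletion: [subiyvezu] → [subiyvez]
  result: [subiyvez]

1 then 2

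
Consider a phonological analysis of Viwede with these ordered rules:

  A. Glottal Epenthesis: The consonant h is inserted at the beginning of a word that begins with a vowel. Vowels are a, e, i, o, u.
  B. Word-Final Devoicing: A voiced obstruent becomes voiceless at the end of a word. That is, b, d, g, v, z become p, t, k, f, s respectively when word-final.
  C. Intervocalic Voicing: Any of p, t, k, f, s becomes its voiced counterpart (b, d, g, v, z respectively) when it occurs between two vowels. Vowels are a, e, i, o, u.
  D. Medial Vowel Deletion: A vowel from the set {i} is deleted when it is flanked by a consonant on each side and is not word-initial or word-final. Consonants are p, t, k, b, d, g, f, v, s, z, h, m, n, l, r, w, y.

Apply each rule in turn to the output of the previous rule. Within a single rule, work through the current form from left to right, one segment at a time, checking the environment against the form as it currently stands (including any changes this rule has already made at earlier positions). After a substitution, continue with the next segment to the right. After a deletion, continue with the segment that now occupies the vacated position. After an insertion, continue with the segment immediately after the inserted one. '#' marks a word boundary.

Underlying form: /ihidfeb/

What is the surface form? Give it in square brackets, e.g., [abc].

A Glottal Epenthesis: [ihidfeb] → [hihidfeb]
B Word-Final Devoicing: [hihidfeb] → [hihidfep]
C Intervocalic Voicing: no change — [hihidfep]
D Medial Vowel Deletion: [hihidfep] → [hhdfep]

[hhdfep]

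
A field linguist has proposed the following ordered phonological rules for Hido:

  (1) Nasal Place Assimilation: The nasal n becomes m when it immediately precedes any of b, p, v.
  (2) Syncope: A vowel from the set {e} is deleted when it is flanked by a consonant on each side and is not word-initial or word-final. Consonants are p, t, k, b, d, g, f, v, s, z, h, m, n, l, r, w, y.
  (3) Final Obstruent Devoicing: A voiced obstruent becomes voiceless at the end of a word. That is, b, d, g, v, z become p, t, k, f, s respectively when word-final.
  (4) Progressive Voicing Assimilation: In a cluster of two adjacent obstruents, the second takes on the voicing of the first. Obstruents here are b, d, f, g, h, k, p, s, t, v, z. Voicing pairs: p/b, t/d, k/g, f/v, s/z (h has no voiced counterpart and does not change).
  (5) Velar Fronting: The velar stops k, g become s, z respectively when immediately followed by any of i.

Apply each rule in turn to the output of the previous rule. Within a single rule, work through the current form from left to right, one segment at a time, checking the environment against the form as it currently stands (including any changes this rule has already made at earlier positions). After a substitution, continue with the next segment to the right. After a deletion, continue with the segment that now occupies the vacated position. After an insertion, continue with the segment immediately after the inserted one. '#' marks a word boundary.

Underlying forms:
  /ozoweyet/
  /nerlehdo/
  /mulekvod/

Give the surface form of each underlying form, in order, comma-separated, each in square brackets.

/ozoweyet/:
  (1) Nasal Place Assimilation: no change — [ozoweyet]
  (2) Syncope: [ozoweyet] → [ozowyt]
  (3) Final Obstruent Devoicing: no change — [ozowyt]
  (4) Progressive Voicing Assimilation: no change — [ozowyt]
  (5) Velar Fronting: no change — [ozowyt]
/nerlehdo/:
  (1) Nasal Place Assimilation: no change — [nerlehdo]
  (2) Syncope: [nerlehdo] → [nrlhdo]
  (3) Final Obstruent Devoicing: no change — [nrlhdo]
  (4) Progressive Voicing Assimilation: [nrlhdo] → [nrlhto]
  (5) Velar Fronting: no change — [nrlhto]
/mulekvod/:
  (1) Nasal Place Assimilation: no change — [mulekvod]
  (2) Syncope: [mulekvod] → [mulkvod]
  (3) Final Obstruent Devoicing: [mulkvod] → [mulkvot]
  (4) Progressive Voicing Assimilation: [mulkvot] → [mulkfot]
  (5) Velar Fronting: no change — [mulkfot]

[ozowyt], [nrlhto], [mulkfot]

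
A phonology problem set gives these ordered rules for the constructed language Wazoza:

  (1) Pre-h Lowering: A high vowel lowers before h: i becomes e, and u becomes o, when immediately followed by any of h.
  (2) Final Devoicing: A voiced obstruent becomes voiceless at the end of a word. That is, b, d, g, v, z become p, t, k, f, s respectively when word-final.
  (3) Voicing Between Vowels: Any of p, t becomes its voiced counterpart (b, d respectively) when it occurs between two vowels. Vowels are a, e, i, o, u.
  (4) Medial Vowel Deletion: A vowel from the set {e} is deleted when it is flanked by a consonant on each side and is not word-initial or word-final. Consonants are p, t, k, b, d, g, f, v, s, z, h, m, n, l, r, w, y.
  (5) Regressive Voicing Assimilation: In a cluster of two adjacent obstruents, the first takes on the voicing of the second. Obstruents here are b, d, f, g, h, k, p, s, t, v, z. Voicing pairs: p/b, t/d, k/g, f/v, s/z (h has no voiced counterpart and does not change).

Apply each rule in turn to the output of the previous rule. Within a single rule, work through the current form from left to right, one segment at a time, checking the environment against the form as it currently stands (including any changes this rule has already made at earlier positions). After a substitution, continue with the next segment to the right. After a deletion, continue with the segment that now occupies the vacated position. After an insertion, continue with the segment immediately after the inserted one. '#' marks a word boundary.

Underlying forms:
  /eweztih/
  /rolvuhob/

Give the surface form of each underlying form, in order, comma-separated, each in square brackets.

/eweztih/:
  (1) Pre-h Lowering: [eweztih] → [ewezteh]
  (2) Final Devoicing: no change — [ewezteh]
  (3) Voicing Between Vowels: no change — [ewezteh]
  (4) Medial Vowel Deletion: [ewezteh] → [ewzth]
  (5) Regressive Voicing Assimilation: [ewzth] → [ewsth]
/rolvuhob/:
  (1) Pre-h Lowering: [rolvuhob] → [rolvohob]
  (2) Final Devoicing: [rolvohob] → [rolvohop]
  (3) Voicing Between Vowels: no change — [rolvohop]
  (4) Medial Vowel Deletion: no change — [rolvohop]
  (5) Regressive Voicing Assimilation: no change — [rolvohop]

[ewsth], [rolvohop]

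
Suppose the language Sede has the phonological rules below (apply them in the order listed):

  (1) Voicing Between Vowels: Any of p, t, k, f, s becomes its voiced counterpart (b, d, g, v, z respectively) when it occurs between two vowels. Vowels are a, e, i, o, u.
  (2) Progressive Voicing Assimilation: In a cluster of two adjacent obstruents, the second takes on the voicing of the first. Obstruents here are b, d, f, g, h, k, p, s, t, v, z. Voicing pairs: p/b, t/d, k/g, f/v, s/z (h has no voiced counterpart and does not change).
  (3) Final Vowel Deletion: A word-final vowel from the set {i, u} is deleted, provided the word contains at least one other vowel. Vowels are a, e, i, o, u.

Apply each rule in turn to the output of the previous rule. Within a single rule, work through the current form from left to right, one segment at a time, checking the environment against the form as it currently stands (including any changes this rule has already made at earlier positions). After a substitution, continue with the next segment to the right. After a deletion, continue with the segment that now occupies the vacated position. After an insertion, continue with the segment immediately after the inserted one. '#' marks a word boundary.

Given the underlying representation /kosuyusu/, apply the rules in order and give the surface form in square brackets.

(1) Voicing Between Vowels: [kosuyusu] → [kozuyuzu]
(2) Progressive Voicing Assimilation: no change — [kozuyuzu]
(3) Final Vowel Deletion: [kozuyuzu] → [kozuyuz]

[kozuyuz]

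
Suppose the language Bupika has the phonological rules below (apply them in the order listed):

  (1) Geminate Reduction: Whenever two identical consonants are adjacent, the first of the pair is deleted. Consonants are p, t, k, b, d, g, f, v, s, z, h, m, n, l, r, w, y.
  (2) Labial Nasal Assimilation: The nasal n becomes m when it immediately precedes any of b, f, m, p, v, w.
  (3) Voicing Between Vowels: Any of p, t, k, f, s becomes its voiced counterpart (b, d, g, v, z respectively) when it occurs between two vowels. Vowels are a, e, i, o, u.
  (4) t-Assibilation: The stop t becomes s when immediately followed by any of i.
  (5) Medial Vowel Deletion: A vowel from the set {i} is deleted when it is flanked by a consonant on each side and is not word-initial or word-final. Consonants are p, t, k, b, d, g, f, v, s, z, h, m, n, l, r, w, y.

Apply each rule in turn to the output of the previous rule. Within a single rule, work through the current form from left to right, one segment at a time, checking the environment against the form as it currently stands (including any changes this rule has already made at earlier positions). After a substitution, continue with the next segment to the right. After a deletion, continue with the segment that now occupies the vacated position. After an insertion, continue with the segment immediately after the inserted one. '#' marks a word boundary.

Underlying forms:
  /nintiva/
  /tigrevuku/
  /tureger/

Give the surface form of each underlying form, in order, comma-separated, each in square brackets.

/nintiva/:
  (1) Geminate Reduction: no change — [nintiva]
  (2) Labial Nasal Assimilation: no change — [nintiva]
  (3) Voicing Between Vowels: no change — [nintiva]
  (4) t-Assibilation: [nintiva] → [ninsiva]
  (5) Medial Vowel Deletion: [ninsiva] → [nnsva]
/tigrevuku/:
  (1) Geminate Reduction: no change — [tigrevuku]
  (2) Labial Nasal Assimilation: no change — [tigrevuku]
  (3) Voicing Between Vowels: [tigrevuku] → [tigrevugu]
  (4) t-Assibilation: [tigrevugu] → [sigrevugu]
  (5) Medial Vowel Deletion: [sigrevugu] → [sgrevugu]
/tureger/:
  (1) Geminate Reduction: no change — [tureger]
  (2) Labial Nasal Assimilation: no change — [tureger]
  (3) Voicing Between Vowels: no change — [tureger]
  (4) t-Assibilation: no change — [tureger]
  (5) Medial Vowel Deletion: no change — [tureger]

[nnsva], [sgrevugu], [tureger]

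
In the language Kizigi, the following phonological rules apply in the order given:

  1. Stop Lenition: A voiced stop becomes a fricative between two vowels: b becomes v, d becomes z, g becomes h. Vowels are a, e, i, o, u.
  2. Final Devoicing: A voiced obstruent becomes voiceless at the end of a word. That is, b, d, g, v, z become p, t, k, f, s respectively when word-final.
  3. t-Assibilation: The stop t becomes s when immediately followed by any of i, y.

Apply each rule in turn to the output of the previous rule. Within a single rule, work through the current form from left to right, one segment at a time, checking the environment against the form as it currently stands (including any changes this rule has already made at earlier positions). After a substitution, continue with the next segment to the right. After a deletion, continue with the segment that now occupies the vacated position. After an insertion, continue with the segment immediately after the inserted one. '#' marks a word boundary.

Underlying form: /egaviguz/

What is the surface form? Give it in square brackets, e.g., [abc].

1 Stop Lenition: [egaviguz] → [ehavihuz]
2 Final Devoicing: [ehavihuz] → [ehavihus]
3 t-Assibilation: no change — [ehavihus]

[ehavihus]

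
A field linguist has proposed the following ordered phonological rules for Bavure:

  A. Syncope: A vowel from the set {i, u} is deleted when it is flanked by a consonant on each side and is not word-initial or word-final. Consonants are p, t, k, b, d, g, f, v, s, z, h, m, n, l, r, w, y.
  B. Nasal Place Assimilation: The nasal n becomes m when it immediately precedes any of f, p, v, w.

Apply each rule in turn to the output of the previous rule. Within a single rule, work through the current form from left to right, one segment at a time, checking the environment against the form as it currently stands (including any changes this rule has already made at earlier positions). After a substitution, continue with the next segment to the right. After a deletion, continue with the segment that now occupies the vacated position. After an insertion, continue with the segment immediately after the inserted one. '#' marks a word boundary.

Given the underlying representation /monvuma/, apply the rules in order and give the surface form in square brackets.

[momvma]

A Syncope: [monvuma] → [monvma]
B Nasal Place Assimilation: [monvma] → [momvma]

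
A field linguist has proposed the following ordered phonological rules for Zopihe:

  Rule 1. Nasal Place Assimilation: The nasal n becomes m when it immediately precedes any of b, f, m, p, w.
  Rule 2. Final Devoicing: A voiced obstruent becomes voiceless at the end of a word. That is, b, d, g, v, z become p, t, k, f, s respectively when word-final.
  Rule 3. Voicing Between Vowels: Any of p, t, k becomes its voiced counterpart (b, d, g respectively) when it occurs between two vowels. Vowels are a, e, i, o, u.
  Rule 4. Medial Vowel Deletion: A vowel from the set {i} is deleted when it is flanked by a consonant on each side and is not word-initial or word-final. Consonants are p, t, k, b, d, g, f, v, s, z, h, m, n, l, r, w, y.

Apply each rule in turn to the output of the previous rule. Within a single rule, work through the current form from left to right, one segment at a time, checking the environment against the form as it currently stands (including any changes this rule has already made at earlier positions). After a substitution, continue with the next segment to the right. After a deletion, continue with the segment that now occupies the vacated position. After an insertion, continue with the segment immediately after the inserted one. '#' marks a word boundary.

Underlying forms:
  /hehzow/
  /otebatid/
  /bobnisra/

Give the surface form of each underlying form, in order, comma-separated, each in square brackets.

/hehzow/:
  Rule 1 Nasal Place Assimilation: no change — [hehzow]
  Rule 2 Final Devoicing: no change — [hehzow]
  Rule 3 Voicing Between Vowels: no change — [hehzow]
  Rule 4 Medial Vowel Deletion: no change — [hehzow]
/otebatid/:
  Rule 1 Nasal Place Assimilation: no change — [otebatid]
  Rule 2 Final Devoicing: [otebatid] → [otebatit]
  Rule 3 Voicing Between Vowels: [otebatit] → [odebadit]
  Rule 4 Medial Vowel Deletion: [odebadit] → [odebadt]
/bobnisra/:
  Rule 1 Nasal Place Assimilation: no change — [bobnisra]
  Rule 2 Final Devoicing: no change — [bobnisra]
  Rule 3 Voicing Between Vowels: no change — [bobnisra]
  Rule 4 Medial Vowel Deletion: [bobnisra] → [bobnsra]

[hehzow], [odebadt], [bobnsra]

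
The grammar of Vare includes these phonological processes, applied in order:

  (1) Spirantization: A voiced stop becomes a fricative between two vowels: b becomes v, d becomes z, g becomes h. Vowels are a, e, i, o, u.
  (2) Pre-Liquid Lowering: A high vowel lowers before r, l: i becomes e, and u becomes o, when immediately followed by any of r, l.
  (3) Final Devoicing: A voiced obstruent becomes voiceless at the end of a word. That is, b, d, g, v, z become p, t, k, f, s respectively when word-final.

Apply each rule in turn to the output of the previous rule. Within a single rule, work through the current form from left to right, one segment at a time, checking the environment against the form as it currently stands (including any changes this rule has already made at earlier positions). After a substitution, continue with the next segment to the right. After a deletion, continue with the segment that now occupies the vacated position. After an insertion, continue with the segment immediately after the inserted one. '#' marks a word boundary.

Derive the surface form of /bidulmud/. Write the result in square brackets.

(1) Spirantization: [bidulmud] → [bizulmud]
(2) Pre-Liquid Lowering: [bizulmud] → [bizolmud]
(3) Final Devoicing: [bizolmud] → [bizolmut]

[bizolmut]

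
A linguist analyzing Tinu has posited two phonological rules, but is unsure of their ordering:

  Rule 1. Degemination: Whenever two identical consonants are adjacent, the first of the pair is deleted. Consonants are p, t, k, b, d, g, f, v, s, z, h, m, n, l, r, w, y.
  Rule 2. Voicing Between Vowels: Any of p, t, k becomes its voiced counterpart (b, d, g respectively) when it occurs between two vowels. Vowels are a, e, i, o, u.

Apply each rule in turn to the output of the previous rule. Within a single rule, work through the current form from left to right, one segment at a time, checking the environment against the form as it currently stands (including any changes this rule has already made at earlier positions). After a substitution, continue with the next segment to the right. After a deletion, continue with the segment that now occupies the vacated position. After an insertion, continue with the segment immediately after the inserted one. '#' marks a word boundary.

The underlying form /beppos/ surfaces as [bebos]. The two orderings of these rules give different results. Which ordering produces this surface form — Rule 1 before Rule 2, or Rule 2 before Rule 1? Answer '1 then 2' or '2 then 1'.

Order 1 then 2:
  1 Degemination: [beppos] → [bepos]
  2 Voicing Between Vowels: [bepos] → [bebos]
  result: [bebos]
Order 2 then 1:
  2 Voicing Between Vowels: no change — [beppos]
  1 Degemination: [beppos] → [bepos]
  result: [bepos]

1 then 2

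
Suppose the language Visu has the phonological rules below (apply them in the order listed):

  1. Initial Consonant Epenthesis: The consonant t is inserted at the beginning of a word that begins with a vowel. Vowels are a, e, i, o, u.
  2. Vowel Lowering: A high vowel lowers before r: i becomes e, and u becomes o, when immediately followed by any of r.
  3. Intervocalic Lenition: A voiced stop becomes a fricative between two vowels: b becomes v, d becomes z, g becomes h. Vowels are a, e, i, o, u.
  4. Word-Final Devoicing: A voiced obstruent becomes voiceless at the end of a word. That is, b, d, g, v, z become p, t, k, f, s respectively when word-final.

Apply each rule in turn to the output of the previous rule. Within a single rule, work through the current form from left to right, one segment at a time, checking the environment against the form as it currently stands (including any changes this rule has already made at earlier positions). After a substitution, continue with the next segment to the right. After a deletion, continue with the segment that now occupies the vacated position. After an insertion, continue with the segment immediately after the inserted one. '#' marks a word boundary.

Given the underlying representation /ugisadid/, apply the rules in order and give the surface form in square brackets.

[tuhisazit]

1 Initial Consonant Epenthesis: [ugisadid] → [tugisadid]
2 Vowel Lowering: no change — [tugisadid]
3 Intervocalic Lenition: [tugisadid] → [tuhisazid]
4 Word-Final Devoicing: [tuhisazid] → [tuhisazit]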